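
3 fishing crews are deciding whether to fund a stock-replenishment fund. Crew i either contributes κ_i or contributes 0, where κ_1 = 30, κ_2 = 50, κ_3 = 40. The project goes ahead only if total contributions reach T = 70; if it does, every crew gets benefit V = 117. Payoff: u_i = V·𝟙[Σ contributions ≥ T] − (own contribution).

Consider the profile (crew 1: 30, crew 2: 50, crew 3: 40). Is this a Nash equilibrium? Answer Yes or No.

No

Total = 120 ≥ 70: provided.
Crew 1 (pledges 30, payoff 87): dropping to 0 → total 90, payoff 117. Profitable deviation.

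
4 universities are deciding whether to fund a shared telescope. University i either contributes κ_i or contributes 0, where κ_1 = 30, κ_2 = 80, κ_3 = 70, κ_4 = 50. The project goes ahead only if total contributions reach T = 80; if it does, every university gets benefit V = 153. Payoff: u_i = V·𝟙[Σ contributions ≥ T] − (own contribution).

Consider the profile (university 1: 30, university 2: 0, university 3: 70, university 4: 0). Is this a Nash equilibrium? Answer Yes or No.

Yes

Total = 100 ≥ 80: provided.
University 1 (pledges 30, payoff 123): dropping to 0 → total 70, payoff 0. No gain.
University 2 (pledges 0, payoff 153): pledging 80 → total 180, payoff 73. No gain.
University 3 (pledges 70, payoff 83): dropping to 0 → total 30, payoff 0. No gain.
University 4 (pledges 0, payoff 153): pledging 50 → total 150, payoff 103. No gain.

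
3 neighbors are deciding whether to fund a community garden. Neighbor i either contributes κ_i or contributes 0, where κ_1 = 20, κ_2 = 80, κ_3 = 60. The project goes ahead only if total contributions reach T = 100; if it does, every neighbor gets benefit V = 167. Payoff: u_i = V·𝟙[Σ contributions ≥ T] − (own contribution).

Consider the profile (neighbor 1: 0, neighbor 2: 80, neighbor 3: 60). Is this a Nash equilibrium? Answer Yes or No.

Yes

Total = 140 ≥ 100: provided.
Neighbor 1 (pledges 0, payoff 167): pledging 20 → total 160, payoff 147. No gain.
Neighbor 2 (pledges 80, payoff 87): dropping to 0 → total 60, payoff 0. No gain.
Neighbor 3 (pledges 60, payoff 107): dropping to 0 → total 80, payoff 0. No gain.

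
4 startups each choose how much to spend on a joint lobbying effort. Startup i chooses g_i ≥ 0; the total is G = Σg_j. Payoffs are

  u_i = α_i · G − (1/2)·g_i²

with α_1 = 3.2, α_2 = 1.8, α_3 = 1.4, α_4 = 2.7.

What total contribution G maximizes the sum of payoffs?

36.4

Planner FOC: ∂(Σu_j)/∂g_i = (Σα_j) − g_i = 0, so g_i^SO = Σα_j = 9.1 for every i; G^SO = 36.4.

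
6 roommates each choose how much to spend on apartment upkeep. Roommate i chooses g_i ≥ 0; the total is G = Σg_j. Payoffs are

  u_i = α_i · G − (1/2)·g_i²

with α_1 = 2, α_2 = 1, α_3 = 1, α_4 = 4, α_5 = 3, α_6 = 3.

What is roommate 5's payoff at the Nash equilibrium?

Roommate i's FOC: ∂u_i/∂g_i = α_i − g_i = 0, so g_i* = α_i.
NE contributions = (2, 1, 1, 4, 3, 3); G = 14.
u_5 = α_5·G − ½·(g_5)² = 3·14 − ½·3² = 37.5.

37.5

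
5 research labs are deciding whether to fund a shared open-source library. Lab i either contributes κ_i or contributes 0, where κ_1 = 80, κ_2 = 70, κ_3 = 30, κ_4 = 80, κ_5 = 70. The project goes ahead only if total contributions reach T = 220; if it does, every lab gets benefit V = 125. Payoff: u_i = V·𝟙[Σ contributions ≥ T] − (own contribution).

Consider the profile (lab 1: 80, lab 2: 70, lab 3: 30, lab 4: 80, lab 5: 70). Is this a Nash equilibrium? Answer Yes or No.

No

Total = 330 ≥ 220: provided.
Lab 1 (pledges 80, payoff 45): dropping to 0 → total 250, payoff 125. Profitable deviation.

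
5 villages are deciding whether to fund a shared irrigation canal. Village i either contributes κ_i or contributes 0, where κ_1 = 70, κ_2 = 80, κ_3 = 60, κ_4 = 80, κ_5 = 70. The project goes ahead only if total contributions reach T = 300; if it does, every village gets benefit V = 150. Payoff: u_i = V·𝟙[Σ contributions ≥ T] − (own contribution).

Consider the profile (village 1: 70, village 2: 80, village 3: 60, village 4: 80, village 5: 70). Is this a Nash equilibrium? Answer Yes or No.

Total = 360 ≥ 300: provided.
Village 1 (pledges 70, payoff 80): dropping to 0 → total 290, payoff 0. No gain.
Village 2 (pledges 80, payoff 70): dropping to 0 → total 280, payoff 0. No gain.
Village 3 (pledges 60, payoff 90): dropping to 0 → total 300, payoff 150. Profitable deviation.

No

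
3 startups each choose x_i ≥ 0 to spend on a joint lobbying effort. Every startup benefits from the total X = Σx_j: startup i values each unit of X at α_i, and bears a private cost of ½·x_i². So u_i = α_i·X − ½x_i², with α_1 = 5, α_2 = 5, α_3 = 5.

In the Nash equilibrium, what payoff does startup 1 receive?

Startup i's FOC: ∂u_i/∂x_i = α_i − x_i = 0, so x_i* = α_i.
NE contributions = (5, 5, 5); X = 15.
u_1 = α_1·X − ½·(x_1)² = 5·15 − ½·5² = 62.5.

62.5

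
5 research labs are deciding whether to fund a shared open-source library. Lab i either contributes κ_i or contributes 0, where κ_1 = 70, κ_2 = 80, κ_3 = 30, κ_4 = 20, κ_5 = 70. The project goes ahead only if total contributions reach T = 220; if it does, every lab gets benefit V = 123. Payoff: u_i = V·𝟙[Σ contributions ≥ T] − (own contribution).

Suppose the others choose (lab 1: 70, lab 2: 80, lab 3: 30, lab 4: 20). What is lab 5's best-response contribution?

Others' total = 200. Contributing 70 brings total to 270 ≥ 220: gain V − κ_5 = 53.
Best response: 70.

70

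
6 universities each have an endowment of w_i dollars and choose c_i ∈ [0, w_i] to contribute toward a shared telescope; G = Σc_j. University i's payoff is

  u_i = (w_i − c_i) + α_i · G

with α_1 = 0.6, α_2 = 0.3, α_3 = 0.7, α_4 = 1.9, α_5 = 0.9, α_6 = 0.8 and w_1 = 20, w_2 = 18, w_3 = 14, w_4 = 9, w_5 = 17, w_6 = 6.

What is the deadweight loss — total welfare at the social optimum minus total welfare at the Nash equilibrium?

∂u_i/∂c_i = α_i − 1, so university i contributes w_i if α_i > 1, else 0.
α_i > 1 for i ∈ {4}; NE contributions (0, 0, 0, 9, 0, 0), G = 9.
W^NE = Σw_i − G^NE + (Σα_i)·G^NE = 84 + 4.2·9 = 121.8.
Planner: ∂(Σu_j)/∂c_i = Σα_j − 1 = 4.2 > 0, so everyone contributes w_i; G^SO = 84, W^SO = 84 + 4.2·84 = 436.8.
Deadweight loss = 315.

315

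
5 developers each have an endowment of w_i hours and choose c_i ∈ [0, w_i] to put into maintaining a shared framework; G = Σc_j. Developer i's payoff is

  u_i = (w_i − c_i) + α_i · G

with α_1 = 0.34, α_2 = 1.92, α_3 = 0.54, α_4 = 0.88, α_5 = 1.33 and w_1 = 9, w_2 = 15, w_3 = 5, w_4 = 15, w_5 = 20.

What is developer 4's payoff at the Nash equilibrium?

∂u_i/∂c_i = α_i − 1, so developer i contributes w_i if α_i > 1, else 0.
α_i > 1 for i ∈ {2, 5}; NE contributions (0, 15, 0, 0, 20), G = 35.
u_4 = (15 − 0) + 0.88·35 = 45.8.

45.8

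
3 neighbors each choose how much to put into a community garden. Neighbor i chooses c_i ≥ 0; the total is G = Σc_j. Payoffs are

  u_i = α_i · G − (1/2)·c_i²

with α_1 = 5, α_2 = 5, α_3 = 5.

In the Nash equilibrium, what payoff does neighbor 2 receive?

Neighbor i's FOC: ∂u_i/∂c_i = α_i − c_i = 0, so c_i* = α_i.
NE contributions = (5, 5, 5); G = 15.
u_2 = α_2·G − ½·(c_2)² = 5·15 − ½·5² = 62.5.

62.5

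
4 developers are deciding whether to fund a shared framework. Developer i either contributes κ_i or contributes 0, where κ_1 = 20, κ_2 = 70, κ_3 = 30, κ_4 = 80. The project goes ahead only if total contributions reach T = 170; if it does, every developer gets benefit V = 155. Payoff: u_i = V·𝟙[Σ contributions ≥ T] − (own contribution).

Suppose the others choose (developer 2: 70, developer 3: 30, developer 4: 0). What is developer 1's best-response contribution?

Others' total = 100. Even contributing 20 gives 120 < 170: no benefit either way.
Best response: 0.

0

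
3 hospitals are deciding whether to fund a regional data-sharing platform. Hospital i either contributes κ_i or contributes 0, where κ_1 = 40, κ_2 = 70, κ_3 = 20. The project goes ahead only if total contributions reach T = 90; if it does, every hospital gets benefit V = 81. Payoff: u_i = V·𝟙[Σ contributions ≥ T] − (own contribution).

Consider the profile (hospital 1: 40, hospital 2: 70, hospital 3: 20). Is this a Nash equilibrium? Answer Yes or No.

No

Total = 130 ≥ 90: provided.
Hospital 1 (pledges 40, payoff 41): dropping to 0 → total 90, payoff 81. Profitable deviation.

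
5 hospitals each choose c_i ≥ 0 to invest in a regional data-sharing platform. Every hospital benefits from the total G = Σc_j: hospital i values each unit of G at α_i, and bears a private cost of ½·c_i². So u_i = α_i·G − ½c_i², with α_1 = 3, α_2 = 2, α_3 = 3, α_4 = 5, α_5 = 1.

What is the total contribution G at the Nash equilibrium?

Hospital i's FOC: ∂u_i/∂c_i = α_i − c_i = 0, so c_i* = α_i.
NE contributions = (3, 2, 3, 5, 1); G = 14.

14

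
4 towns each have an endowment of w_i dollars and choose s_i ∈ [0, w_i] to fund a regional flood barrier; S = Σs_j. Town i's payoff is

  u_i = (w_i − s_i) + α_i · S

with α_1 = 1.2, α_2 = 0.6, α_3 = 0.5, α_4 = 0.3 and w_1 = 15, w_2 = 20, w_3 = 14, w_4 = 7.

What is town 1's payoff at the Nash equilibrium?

18

∂u_i/∂s_i = α_i − 1, so town i contributes w_i if α_i > 1, else 0.
α_i > 1 for i ∈ {1}; NE contributions (15, 0, 0, 0), S = 15.
u_1 = (15 − 15) + 1.2·15 = 18.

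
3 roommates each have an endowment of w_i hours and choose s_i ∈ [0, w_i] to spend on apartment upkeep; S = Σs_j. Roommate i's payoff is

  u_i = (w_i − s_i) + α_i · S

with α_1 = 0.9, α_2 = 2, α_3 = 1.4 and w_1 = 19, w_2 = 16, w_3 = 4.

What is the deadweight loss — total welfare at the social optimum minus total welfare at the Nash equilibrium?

62.7

∂u_i/∂s_i = α_i − 1, so roommate i contributes w_i if α_i > 1, else 0.
α_i > 1 for i ∈ {2, 3}; NE contributions (0, 16, 4), S = 20.
W^NE = Σw_i − S^NE + (Σα_i)·S^NE = 39 + 3.3·20 = 105.
Planner: ∂(Σu_j)/∂s_i = Σα_j − 1 = 3.3 > 0, so everyone contributes w_i; S^SO = 39, W^SO = 39 + 3.3·39 = 167.7.
Deadweight loss = 62.7.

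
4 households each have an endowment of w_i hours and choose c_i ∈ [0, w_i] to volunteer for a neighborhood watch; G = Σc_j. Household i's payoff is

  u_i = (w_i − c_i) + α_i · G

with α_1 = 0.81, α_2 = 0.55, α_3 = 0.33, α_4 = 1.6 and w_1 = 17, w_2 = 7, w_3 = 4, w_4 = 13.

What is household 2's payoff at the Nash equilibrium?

14.15

∂u_i/∂c_i = α_i − 1, so household i contributes w_i if α_i > 1, else 0.
α_i > 1 for i ∈ {4}; NE contributions (0, 0, 0, 13), G = 13.
u_2 = (7 − 0) + 0.55·13 = 14.15.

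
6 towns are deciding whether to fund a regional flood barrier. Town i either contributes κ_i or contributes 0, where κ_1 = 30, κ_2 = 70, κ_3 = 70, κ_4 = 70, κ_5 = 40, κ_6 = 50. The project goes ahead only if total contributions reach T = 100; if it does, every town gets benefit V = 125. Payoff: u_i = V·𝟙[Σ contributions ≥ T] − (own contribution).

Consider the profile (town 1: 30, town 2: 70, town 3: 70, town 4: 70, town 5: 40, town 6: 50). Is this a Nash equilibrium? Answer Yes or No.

No

Total = 330 ≥ 100: provided.
Town 1 (pledges 30, payoff 95): dropping to 0 → total 300, payoff 125. Profitable deviation.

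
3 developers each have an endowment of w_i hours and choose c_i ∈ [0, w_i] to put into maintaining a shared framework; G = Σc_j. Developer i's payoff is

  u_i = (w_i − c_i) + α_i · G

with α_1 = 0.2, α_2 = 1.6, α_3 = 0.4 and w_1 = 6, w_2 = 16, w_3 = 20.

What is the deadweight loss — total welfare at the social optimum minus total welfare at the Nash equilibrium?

31.2

∂u_i/∂c_i = α_i − 1, so developer i contributes w_i if α_i > 1, else 0.
α_i > 1 for i ∈ {2}; NE contributions (0, 16, 0), G = 16.
W^NE = Σw_i − G^NE + (Σα_i)·G^NE = 42 + 1.2·16 = 61.2.
Planner: ∂(Σu_j)/∂c_i = Σα_j − 1 = 1.2 > 0, so everyone contributes w_i; G^SO = 42, W^SO = 42 + 1.2·42 = 92.4.
Deadweight loss = 31.2.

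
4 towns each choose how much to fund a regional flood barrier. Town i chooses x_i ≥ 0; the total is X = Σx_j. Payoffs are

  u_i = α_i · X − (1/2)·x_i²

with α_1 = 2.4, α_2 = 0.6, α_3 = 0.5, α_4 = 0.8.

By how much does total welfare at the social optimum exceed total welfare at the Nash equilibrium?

21.995

Town i's FOC: ∂u_i/∂x_i = α_i − x_i = 0, so x_i* = α_i.
NE contributions = (2.4, 0.6, 0.5, 0.8); X = 4.3.
W^NE = (Σα)·X − ½Σα_i² = 4.3² − ½·7.01 = 14.985.
Planner sets x_i = Σα_j = 4.3 for every i, so X^SO = 4·4.3 = 17.2.
W^SO = (Σα)·X^SO − ½·4·(Σα)² = (4/2)·4.3² = 36.98.
Deadweight loss = W^SO − W^NE = 21.995.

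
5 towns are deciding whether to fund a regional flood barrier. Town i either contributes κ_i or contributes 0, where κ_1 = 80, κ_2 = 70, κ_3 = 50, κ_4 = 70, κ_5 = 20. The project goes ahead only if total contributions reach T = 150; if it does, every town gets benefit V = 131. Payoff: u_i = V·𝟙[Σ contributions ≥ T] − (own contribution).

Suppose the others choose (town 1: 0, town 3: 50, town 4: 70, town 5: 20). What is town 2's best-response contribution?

Others' total = 140. Contributing 70 brings total to 210 ≥ 150: gain V − κ_2 = 61.
Best response: 70.

70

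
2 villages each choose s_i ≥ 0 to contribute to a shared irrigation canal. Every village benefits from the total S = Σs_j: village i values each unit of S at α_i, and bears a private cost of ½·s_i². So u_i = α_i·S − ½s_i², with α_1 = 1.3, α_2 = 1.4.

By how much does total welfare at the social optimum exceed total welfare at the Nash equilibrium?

1.825

Village i's FOC: ∂u_i/∂s_i = α_i − s_i = 0, so s_i* = α_i.
NE contributions = (1.3, 1.4); S = 2.7.
W^NE = (Σα)·S − ½Σα_i² = 2.7² − ½·3.65 = 5.465.
Planner sets s_i = Σα_j = 2.7 for every i, so S^SO = 2·2.7 = 5.4.
W^SO = (Σα)·S^SO − ½·2·(Σα)² = (2/2)·2.7² = 7.29.
Deadweight loss = W^SO − W^NE = 1.825.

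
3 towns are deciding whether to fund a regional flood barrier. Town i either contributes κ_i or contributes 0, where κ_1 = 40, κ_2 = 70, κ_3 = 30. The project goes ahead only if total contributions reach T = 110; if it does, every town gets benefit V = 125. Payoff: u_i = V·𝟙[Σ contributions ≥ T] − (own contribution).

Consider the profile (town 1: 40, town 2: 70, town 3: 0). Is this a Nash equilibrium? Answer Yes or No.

Total = 110 ≥ 110: provided.
Town 1 (pledges 40, payoff 85): dropping to 0 → total 70, payoff 0. No gain.
Town 2 (pledges 70, payoff 55): dropping to 0 → total 40, payoff 0. No gain.
Town 3 (pledges 0, payoff 125): pledging 30 → total 140, payoff 95. No gain.

Yes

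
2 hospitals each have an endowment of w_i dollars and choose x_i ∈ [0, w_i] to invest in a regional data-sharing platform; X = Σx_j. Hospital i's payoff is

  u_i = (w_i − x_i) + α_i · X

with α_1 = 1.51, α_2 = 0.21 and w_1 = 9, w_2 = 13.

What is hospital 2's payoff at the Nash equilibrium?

14.89

∂u_i/∂x_i = α_i − 1, so hospital i contributes w_i if α_i > 1, else 0.
α_i > 1 for i ∈ {1}; NE contributions (9, 0), X = 9.
u_2 = (13 − 0) + 0.21·9 = 14.89.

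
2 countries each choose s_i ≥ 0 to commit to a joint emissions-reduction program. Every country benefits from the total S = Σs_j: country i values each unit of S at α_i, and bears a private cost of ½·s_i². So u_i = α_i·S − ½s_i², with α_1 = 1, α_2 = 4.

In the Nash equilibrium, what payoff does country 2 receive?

Country i's FOC: ∂u_i/∂s_i = α_i − s_i = 0, so s_i* = α_i.
NE contributions = (1, 4); S = 5.
u_2 = α_2·S − ½·(s_2)² = 4·5 − ½·4² = 12.

12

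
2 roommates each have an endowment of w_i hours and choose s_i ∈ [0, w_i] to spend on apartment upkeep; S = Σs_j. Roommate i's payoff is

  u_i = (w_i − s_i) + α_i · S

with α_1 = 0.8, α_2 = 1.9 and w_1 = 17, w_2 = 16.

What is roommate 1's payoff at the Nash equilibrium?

29.8

∂u_i/∂s_i = α_i − 1, so roommate i contributes w_i if α_i > 1, else 0.
α_i > 1 for i ∈ {2}; NE contributions (0, 16), S = 16.
u_1 = (17 − 0) + 0.8·16 = 29.8.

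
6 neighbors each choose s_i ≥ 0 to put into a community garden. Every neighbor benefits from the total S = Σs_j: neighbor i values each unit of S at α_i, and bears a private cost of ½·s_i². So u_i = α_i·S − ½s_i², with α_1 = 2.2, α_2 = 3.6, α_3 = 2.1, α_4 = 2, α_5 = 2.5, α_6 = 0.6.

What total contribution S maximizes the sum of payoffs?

78

Planner FOC: ∂(Σu_j)/∂s_i = (Σα_j) − s_i = 0, so s_i^SO = Σα_j = 13 for every i; S^SO = 78.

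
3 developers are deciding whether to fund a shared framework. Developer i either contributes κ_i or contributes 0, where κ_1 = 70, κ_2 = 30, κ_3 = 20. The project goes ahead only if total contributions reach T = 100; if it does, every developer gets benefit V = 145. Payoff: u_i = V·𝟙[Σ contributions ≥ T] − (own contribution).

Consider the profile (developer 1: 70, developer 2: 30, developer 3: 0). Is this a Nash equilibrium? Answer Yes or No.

Yes

Total = 100 ≥ 100: provided.
Developer 1 (pledges 70, payoff 75): dropping to 0 → total 30, payoff 0. No gain.
Developer 2 (pledges 30, payoff 115): dropping to 0 → total 70, payoff 0. No gain.
Developer 3 (pledges 0, payoff 145): pledging 20 → total 120, payoff 125. No gain.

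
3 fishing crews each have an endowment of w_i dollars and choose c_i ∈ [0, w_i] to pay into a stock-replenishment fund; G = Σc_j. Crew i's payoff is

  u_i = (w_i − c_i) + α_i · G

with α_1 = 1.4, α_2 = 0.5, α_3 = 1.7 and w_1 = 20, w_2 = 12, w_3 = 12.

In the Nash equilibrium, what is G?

32

∂u_i/∂c_i = α_i − 1, so crew i contributes w_i if α_i > 1, else 0.
α_i > 1 for i ∈ {1, 3}; NE contributions (20, 0, 12), G = 32.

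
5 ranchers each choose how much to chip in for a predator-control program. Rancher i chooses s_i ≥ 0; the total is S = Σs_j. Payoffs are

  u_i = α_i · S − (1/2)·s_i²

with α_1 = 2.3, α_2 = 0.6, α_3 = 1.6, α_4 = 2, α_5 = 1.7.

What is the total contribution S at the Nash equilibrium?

8.2

Rancher i's FOC: ∂u_i/∂s_i = α_i − s_i = 0, so s_i* = α_i.
NE contributions = (2.3, 0.6, 1.6, 2, 1.7); S = 8.2.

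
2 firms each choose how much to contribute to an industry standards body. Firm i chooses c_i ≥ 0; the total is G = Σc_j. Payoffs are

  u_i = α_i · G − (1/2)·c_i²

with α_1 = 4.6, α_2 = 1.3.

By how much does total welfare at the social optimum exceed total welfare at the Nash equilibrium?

11.425

Firm i's FOC: ∂u_i/∂c_i = α_i − c_i = 0, so c_i* = α_i.
NE contributions = (4.6, 1.3); G = 5.9.
W^NE = (Σα)·G − ½Σα_i² = 5.9² − ½·22.85 = 23.385.
Planner sets c_i = Σα_j = 5.9 for every i, so G^SO = 2·5.9 = 11.8.
W^SO = (Σα)·G^SO − ½·2·(Σα)² = (2/2)·5.9² = 34.81.
Deadweight loss = W^SO − W^NE = 11.425.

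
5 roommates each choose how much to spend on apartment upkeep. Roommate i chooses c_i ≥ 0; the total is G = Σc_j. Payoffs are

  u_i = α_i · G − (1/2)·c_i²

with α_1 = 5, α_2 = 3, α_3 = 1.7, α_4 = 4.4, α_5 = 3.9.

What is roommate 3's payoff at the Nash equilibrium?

29.155

Roommate i's FOC: ∂u_i/∂c_i = α_i − c_i = 0, so c_i* = α_i.
NE contributions = (5, 3, 1.7, 4.4, 3.9); G = 18.
u_3 = α_3·G − ½·(c_3)² = 1.7·18 − ½·1.7² = 29.155.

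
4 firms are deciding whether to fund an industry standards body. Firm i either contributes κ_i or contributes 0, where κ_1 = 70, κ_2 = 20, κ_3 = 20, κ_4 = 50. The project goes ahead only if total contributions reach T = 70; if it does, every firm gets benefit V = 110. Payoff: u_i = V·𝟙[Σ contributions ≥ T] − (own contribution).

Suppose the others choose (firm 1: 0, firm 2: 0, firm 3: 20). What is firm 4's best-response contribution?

Others' total = 20. Contributing 50 brings total to 70 ≥ 70: gain V − κ_4 = 60.
Best response: 50.

50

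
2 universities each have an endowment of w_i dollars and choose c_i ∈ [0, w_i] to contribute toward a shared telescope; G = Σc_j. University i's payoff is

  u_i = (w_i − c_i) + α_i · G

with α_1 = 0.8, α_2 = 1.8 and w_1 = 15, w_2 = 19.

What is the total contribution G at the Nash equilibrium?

19

∂u_i/∂c_i = α_i − 1, so university i contributes w_i if α_i > 1, else 0.
α_i > 1 for i ∈ {2}; NE contributions (0, 19), G = 19.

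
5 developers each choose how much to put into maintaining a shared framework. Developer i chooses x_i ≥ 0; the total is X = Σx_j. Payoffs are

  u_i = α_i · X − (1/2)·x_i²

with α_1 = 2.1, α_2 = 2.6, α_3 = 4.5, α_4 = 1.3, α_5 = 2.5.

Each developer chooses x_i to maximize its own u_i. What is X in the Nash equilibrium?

Developer i's FOC: ∂u_i/∂x_i = α_i − x_i = 0, so x_i* = α_i.
NE contributions = (2.1, 2.6, 4.5, 1.3, 2.5); X = 13.

13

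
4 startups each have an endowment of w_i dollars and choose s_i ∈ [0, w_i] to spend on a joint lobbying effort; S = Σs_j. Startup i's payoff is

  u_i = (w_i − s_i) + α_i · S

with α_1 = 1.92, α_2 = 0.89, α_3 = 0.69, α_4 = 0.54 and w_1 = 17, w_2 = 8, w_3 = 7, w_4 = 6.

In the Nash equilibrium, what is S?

∂u_i/∂s_i = α_i − 1, so startup i contributes w_i if α_i > 1, else 0.
α_i > 1 for i ∈ {1}; NE contributions (17, 0, 0, 0), S = 17.

17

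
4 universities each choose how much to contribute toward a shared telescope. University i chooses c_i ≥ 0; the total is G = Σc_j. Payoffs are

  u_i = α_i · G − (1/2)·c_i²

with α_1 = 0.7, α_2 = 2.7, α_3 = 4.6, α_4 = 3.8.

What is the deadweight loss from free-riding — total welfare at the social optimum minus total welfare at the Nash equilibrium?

160.93

University i's FOC: ∂u_i/∂c_i = α_i − c_i = 0, so c_i* = α_i.
NE contributions = (0.7, 2.7, 4.6, 3.8); G = 11.8.
W^NE = (Σα)·G − ½Σα_i² = 11.8² − ½·43.38 = 117.55.
Planner sets c_i = Σα_j = 11.8 for every i, so G^SO = 4·11.8 = 47.2.
W^SO = (Σα)·G^SO − ½·4·(Σα)² = (4/2)·11.8² = 278.48.
Deadweight loss = W^SO − W^NE = 160.93.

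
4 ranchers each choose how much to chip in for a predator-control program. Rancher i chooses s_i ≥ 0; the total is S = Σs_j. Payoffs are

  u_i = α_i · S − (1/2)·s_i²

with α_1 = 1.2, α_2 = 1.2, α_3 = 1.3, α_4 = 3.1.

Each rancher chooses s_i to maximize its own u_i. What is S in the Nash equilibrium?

6.8

Rancher i's FOC: ∂u_i/∂s_i = α_i − s_i = 0, so s_i* = α_i.
NE contributions = (1.2, 1.2, 1.3, 3.1); S = 6.8.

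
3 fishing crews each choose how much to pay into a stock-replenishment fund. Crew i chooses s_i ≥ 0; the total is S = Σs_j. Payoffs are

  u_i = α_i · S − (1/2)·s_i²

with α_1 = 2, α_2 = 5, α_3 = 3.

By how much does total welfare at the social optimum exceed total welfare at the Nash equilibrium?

Crew i's FOC: ∂u_i/∂s_i = α_i − s_i = 0, so s_i* = α_i.
NE contributions = (2, 5, 3); S = 10.
W^NE = (Σα)·S − ½Σα_i² = 10² − ½·38 = 81.
Planner sets s_i = Σα_j = 10 for every i, so S^SO = 3·10 = 30.
W^SO = (Σα)·S^SO − ½·3·(Σα)² = (3/2)·10² = 150.
Deadweight loss = W^SO − W^NE = 69.

69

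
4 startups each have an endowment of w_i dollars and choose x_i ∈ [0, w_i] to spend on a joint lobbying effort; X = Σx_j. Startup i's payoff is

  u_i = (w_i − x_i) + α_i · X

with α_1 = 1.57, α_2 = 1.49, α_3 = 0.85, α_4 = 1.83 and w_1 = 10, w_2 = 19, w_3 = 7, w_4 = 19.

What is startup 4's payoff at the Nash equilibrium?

87.84

∂u_i/∂x_i = α_i − 1, so startup i contributes w_i if α_i > 1, else 0.
α_i > 1 for i ∈ {1, 2, 4}; NE contributions (10, 19, 0, 19), X = 48.
u_4 = (19 − 19) + 1.83·48 = 87.84.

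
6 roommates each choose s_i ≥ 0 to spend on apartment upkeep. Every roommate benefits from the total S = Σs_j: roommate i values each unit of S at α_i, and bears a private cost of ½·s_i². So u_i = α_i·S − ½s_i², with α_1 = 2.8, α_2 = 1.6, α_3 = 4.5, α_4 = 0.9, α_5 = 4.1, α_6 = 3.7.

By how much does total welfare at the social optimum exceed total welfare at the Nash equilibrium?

Roommate i's FOC: ∂u_i/∂s_i = α_i − s_i = 0, so s_i* = α_i.
NE contributions = (2.8, 1.6, 4.5, 0.9, 4.1, 3.7); S = 17.6.
W^NE = (Σα)·S − ½Σα_i² = 17.6² − ½·61.96 = 278.78.
Planner sets s_i = Σα_j = 17.6 for every i, so S^SO = 6·17.6 = 105.6.
W^SO = (Σα)·S^SO − ½·6·(Σα)² = (6/2)·17.6² = 929.28.
Deadweight loss = W^SO − W^NE = 650.5.

650.5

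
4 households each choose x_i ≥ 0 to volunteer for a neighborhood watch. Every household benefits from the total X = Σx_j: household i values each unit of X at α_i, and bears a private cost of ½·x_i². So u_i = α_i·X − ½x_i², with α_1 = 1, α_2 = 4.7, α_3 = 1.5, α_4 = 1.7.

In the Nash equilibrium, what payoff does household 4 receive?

Household i's FOC: ∂u_i/∂x_i = α_i − x_i = 0, so x_i* = α_i.
NE contributions = (1, 4.7, 1.5, 1.7); X = 8.9.
u_4 = α_4·X − ½·(x_4)² = 1.7·8.9 − ½·1.7² = 13.685.

13.685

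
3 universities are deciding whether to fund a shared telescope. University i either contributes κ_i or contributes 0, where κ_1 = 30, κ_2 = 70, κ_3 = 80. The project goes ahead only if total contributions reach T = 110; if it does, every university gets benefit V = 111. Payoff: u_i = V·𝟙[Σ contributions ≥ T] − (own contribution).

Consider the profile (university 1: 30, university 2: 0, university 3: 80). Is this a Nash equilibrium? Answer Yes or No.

Total = 110 ≥ 110: provided.
University 1 (pledges 30, payoff 81): dropping to 0 → total 80, payoff 0. No gain.
University 2 (pledges 0, payoff 111): pledging 70 → total 180, payoff 41. No gain.
University 3 (pledges 80, payoff 31): dropping to 0 → total 30, payoff 0. No gain.

Yes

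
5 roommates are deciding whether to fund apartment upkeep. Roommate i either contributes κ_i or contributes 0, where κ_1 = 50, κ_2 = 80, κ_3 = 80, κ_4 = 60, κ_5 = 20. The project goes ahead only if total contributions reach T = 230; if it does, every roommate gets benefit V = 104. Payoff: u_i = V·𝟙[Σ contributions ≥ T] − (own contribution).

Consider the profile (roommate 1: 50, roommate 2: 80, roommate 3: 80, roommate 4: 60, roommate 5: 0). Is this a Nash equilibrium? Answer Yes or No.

Total = 270 ≥ 230: provided.
Roommate 1 (pledges 50, payoff 54): dropping to 0 → total 220, payoff 0. No gain.
Roommate 2 (pledges 80, payoff 24): dropping to 0 → total 190, payoff 0. No gain.
Roommate 3 (pledges 80, payoff 24): dropping to 0 → total 190, payoff 0. No gain.
Roommate 4 (pledges 60, payoff 44): dropping to 0 → total 210, payoff 0. No gain.
Roommate 5 (pledges 0, payoff 104): pledging 20 → total 290, payoff 84. No gain.

Yes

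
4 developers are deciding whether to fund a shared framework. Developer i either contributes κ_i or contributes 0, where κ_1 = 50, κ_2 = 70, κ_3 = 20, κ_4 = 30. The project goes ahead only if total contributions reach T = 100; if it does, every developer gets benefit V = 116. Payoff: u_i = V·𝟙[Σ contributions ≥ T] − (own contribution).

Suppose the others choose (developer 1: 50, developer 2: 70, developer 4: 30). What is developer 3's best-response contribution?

0

Others' total = 150 ≥ 100; contributing adds cost 20 for no extra benefit.
Best response: 0.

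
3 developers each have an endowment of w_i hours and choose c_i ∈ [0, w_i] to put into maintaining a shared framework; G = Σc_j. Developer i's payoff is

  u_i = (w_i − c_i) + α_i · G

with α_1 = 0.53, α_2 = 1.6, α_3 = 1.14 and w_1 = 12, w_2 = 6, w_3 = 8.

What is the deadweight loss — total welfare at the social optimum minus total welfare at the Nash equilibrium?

27.24

∂u_i/∂c_i = α_i − 1, so developer i contributes w_i if α_i > 1, else 0.
α_i > 1 for i ∈ {2, 3}; NE contributions (0, 6, 8), G = 14.
W^NE = Σw_i − G^NE + (Σα_i)·G^NE = 26 + 2.27·14 = 57.78.
Planner: ∂(Σu_j)/∂c_i = Σα_j − 1 = 2.27 > 0, so everyone contributes w_i; G^SO = 26, W^SO = 26 + 2.27·26 = 85.02.
Deadweight loss = 27.24.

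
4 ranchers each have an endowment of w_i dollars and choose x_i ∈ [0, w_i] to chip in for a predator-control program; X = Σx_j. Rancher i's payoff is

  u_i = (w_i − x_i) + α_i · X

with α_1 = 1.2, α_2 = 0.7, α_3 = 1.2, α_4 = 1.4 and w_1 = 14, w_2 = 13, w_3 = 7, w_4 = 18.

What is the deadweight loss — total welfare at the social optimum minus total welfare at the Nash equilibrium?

45.5

∂u_i/∂x_i = α_i − 1, so rancher i contributes w_i if α_i > 1, else 0.
α_i > 1 for i ∈ {1, 3, 4}; NE contributions (14, 0, 7, 18), X = 39.
W^NE = Σw_i − X^NE + (Σα_i)·X^NE = 52 + 3.5·39 = 188.5.
Planner: ∂(Σu_j)/∂x_i = Σα_j − 1 = 3.5 > 0, so everyone contributes w_i; X^SO = 52, W^SO = 52 + 3.5·52 = 234.
Deadweight loss = 45.5.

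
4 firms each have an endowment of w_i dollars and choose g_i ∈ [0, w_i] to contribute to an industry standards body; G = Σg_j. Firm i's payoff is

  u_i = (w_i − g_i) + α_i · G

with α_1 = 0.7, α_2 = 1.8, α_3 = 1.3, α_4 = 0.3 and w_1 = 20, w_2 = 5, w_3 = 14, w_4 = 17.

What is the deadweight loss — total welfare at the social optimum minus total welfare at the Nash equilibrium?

∂u_i/∂g_i = α_i − 1, so firm i contributes w_i if α_i > 1, else 0.
α_i > 1 for i ∈ {2, 3}; NE contributions (0, 5, 14, 0), G = 19.
W^NE = Σw_i − G^NE + (Σα_i)·G^NE = 56 + 3.1·19 = 114.9.
Planner: ∂(Σu_j)/∂g_i = Σα_j − 1 = 3.1 > 0, so everyone contributes w_i; G^SO = 56, W^SO = 56 + 3.1·56 = 229.6.
Deadweight loss = 114.7.

114.7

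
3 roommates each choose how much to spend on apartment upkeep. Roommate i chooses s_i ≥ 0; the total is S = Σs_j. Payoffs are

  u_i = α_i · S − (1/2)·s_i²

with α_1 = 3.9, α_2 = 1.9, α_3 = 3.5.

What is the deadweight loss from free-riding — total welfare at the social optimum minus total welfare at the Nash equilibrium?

Roommate i's FOC: ∂u_i/∂s_i = α_i − s_i = 0, so s_i* = α_i.
NE contributions = (3.9, 1.9, 3.5); S = 9.3.
W^NE = (Σα)·S − ½Σα_i² = 9.3² − ½·31.07 = 70.955.
Planner sets s_i = Σα_j = 9.3 for every i, so S^SO = 3·9.3 = 27.9.
W^SO = (Σα)·S^SO − ½·3·(Σα)² = (3/2)·9.3² = 129.735.
Deadweight loss = W^SO − W^NE = 58.78.

58.78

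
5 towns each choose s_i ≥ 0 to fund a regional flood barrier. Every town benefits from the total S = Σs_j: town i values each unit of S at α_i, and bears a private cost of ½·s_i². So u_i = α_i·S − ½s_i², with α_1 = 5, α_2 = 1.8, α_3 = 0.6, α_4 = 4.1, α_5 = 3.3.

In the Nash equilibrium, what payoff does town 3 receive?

Town i's FOC: ∂u_i/∂s_i = α_i − s_i = 0, so s_i* = α_i.
NE contributions = (5, 1.8, 0.6, 4.1, 3.3); S = 14.8.
u_3 = α_3·S − ½·(s_3)² = 0.6·14.8 − ½·0.6² = 8.7.

8.7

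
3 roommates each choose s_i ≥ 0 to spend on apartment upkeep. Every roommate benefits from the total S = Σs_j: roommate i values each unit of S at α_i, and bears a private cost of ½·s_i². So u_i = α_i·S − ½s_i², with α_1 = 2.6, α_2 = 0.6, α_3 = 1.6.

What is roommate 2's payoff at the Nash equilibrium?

2.7

Roommate i's FOC: ∂u_i/∂s_i = α_i − s_i = 0, so s_i* = α_i.
NE contributions = (2.6, 0.6, 1.6); S = 4.8.
u_2 = α_2·S − ½·(s_2)² = 0.6·4.8 − ½·0.6² = 2.7.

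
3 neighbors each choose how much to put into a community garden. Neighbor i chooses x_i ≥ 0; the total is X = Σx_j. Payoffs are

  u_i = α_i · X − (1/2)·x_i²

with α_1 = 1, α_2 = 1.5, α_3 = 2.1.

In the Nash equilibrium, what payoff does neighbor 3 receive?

Neighbor i's FOC: ∂u_i/∂x_i = α_i − x_i = 0, so x_i* = α_i.
NE contributions = (1, 1.5, 2.1); X = 4.6.
u_3 = α_3·X − ½·(x_3)² = 2.1·4.6 − ½·2.1² = 7.455.

7.455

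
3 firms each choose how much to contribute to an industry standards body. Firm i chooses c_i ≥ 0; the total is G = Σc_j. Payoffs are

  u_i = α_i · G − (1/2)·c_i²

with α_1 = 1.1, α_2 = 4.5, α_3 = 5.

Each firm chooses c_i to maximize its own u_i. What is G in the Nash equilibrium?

10.6

Firm i's FOC: ∂u_i/∂c_i = α_i − c_i = 0, so c_i* = α_i.
NE contributions = (1.1, 4.5, 5); G = 10.6.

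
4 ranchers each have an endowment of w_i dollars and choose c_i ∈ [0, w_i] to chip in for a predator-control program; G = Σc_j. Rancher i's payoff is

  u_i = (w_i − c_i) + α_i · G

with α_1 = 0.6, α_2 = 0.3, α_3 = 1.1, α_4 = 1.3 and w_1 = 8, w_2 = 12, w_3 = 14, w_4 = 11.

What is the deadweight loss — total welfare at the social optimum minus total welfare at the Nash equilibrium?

∂u_i/∂c_i = α_i − 1, so rancher i contributes w_i if α_i > 1, else 0.
α_i > 1 for i ∈ {3, 4}; NE contributions (0, 0, 14, 11), G = 25.
W^NE = Σw_i − G^NE + (Σα_i)·G^NE = 45 + 2.3·25 = 102.5.
Planner: ∂(Σu_j)/∂c_i = Σα_j − 1 = 2.3 > 0, so everyone contributes w_i; G^SO = 45, W^SO = 45 + 2.3·45 = 148.5.
Deadweight loss = 46.

46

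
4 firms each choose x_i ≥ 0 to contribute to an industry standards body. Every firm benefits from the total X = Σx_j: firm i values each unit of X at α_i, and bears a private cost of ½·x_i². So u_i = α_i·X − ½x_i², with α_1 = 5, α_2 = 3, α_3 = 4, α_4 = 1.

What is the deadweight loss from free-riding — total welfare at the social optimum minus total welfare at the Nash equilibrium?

194.5

Firm i's FOC: ∂u_i/∂x_i = α_i − x_i = 0, so x_i* = α_i.
NE contributions = (5, 3, 4, 1); X = 13.
W^NE = (Σα)·X − ½Σα_i² = 13² − ½·51 = 143.5.
Planner sets x_i = Σα_j = 13 for every i, so X^SO = 4·13 = 52.
W^SO = (Σα)·X^SO − ½·4·(Σα)² = (4/2)·13² = 338.
Deadweight loss = W^SO − W^NE = 194.5.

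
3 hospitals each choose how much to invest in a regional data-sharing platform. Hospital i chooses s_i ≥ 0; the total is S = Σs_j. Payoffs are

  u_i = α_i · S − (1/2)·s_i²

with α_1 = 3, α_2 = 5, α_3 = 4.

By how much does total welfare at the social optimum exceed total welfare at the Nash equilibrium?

Hospital i's FOC: ∂u_i/∂s_i = α_i − s_i = 0, so s_i* = α_i.
NE contributions = (3, 5, 4); S = 12.
W^NE = (Σα)·S − ½Σα_i² = 12² − ½·50 = 119.
Planner sets s_i = Σα_j = 12 for every i, so S^SO = 3·12 = 36.
W^SO = (Σα)·S^SO − ½·3·(Σα)² = (3/2)·12² = 216.
Deadweight loss = W^SO − W^NE = 97.

97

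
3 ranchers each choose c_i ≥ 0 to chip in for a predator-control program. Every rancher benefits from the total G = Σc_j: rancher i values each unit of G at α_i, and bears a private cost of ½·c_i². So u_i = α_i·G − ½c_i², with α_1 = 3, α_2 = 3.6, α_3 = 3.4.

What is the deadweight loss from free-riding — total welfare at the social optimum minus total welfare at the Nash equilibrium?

Rancher i's FOC: ∂u_i/∂c_i = α_i − c_i = 0, so c_i* = α_i.
NE contributions = (3, 3.6, 3.4); G = 10.
W^NE = (Σα)·G − ½Σα_i² = 10² − ½·33.52 = 83.24.
Planner sets c_i = Σα_j = 10 for every i, so G^SO = 3·10 = 30.
W^SO = (Σα)·G^SO − ½·3·(Σα)² = (3/2)·10² = 150.
Deadweight loss = W^SO − W^NE = 66.76.

66.76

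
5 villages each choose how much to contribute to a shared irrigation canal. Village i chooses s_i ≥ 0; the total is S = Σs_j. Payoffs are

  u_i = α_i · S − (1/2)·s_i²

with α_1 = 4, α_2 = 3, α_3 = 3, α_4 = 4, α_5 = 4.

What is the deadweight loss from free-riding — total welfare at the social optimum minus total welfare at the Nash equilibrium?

519

Village i's FOC: ∂u_i/∂s_i = α_i − s_i = 0, so s_i* = α_i.
NE contributions = (4, 3, 3, 4, 4); S = 18.
W^NE = (Σα)·S − ½Σα_i² = 18² − ½·66 = 291.
Planner sets s_i = Σα_j = 18 for every i, so S^SO = 5·18 = 90.
W^SO = (Σα)·S^SO − ½·5·(Σα)² = (5/2)·18² = 810.
Deadweight loss = W^SO − W^NE = 519.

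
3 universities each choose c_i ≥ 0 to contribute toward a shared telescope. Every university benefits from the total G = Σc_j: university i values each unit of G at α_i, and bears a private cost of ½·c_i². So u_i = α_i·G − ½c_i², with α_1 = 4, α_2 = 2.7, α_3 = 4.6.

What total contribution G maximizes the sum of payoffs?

Planner FOC: ∂(Σu_j)/∂c_i = (Σα_j) − c_i = 0, so c_i^SO = Σα_j = 11.3 for every i; G^SO = 33.9.

33.9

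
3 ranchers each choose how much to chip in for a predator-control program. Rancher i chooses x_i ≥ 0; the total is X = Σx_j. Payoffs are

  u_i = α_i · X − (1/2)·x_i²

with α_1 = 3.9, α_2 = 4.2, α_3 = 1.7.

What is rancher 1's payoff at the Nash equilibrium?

30.615

Rancher i's FOC: ∂u_i/∂x_i = α_i − x_i = 0, so x_i* = α_i.
NE contributions = (3.9, 4.2, 1.7); X = 9.8.
u_1 = α_1·X − ½·(x_1)² = 3.9·9.8 − ½·3.9² = 30.615.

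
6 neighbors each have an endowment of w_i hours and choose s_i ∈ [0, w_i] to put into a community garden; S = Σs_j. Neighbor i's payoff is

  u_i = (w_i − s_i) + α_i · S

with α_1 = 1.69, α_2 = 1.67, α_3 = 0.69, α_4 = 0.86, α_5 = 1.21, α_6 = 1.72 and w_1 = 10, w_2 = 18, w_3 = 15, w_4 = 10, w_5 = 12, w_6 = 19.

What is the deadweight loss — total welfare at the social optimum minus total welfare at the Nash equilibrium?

∂u_i/∂s_i = α_i − 1, so neighbor i contributes w_i if α_i > 1, else 0.
α_i > 1 for i ∈ {1, 2, 5, 6}; NE contributions (10, 18, 0, 0, 12, 19), S = 59.
W^NE = Σw_i − S^NE + (Σα_i)·S^NE = 84 + 6.84·59 = 487.56.
Planner: ∂(Σu_j)/∂s_i = Σα_j − 1 = 6.84 > 0, so everyone contributes w_i; S^SO = 84, W^SO = 84 + 6.84·84 = 658.56.
Deadweight loss = 171.

171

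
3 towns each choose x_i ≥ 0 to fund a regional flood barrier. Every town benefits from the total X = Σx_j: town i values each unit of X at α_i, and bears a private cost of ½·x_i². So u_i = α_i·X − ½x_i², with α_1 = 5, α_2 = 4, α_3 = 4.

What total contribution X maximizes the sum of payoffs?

39

Planner FOC: ∂(Σu_j)/∂x_i = (Σα_j) − x_i = 0, so x_i^SO = Σα_j = 13 for every i; X^SO = 39.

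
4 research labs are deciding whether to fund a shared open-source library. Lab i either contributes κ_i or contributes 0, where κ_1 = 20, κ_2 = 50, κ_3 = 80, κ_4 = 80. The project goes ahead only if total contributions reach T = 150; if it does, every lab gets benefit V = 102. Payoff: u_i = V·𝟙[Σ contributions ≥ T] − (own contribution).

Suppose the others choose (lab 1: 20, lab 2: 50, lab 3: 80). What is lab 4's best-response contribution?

0

Others' total = 150 ≥ 150; contributing adds cost 80 for no extra benefit.
Best response: 0.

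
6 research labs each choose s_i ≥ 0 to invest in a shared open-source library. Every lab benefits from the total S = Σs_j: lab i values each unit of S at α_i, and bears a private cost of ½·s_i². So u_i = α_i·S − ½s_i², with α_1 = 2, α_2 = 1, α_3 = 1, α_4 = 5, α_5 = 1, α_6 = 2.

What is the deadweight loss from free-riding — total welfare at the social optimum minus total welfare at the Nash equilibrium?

Lab i's FOC: ∂u_i/∂s_i = α_i − s_i = 0, so s_i* = α_i.
NE contributions = (2, 1, 1, 5, 1, 2); S = 12.
W^NE = (Σα)·S − ½Σα_i² = 12² − ½·36 = 126.
Planner sets s_i = Σα_j = 12 for every i, so S^SO = 6·12 = 72.
W^SO = (Σα)·S^SO − ½·6·(Σα)² = (6/2)·12² = 432.
Deadweight loss = W^SO − W^NE = 306.

306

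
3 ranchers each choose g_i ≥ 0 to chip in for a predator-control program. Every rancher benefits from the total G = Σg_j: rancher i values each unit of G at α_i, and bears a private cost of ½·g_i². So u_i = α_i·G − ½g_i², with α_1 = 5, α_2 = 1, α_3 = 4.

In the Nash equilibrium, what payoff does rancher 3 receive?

Rancher i's FOC: ∂u_i/∂g_i = α_i − g_i = 0, so g_i* = α_i.
NE contributions = (5, 1, 4); G = 10.
u_3 = α_3·G − ½·(g_3)² = 4·10 − ½·4² = 32.

32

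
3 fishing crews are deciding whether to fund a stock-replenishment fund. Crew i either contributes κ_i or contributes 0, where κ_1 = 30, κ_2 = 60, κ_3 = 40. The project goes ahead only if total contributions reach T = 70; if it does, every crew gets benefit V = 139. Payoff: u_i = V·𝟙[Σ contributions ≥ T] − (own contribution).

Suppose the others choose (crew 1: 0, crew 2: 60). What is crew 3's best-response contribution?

Others' total = 60. Contributing 40 brings total to 100 ≥ 70: gain V − κ_3 = 99.
Best response: 40.

40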